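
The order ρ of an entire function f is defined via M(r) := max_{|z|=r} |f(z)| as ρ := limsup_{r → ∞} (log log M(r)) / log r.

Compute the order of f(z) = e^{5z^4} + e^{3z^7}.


Each summand is entire of order 4 and 7 respectively (as in the single-exponential case). The order of a sum is at most the max of the orders, so ρ ≤ 7. For the lower bound: on |z|=r choose arg z so that 3z^7 is real positive; then |e^{3z^7}| = e^{3r^7} while |e^{5z^4}| ≤ e^{5r^4} = o(e^{3r^7}). So |f| ≥ e^{3r^7}(1 − o(1)) and ρ ≥ 7. Hence ρ = max(4, 7) = 7.
Therefore ρ = 7.

Order ρ = 7.


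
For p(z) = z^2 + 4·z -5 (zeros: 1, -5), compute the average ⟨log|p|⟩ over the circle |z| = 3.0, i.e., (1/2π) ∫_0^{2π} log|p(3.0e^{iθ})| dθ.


Zeros: -5, 1; r = 3.0.
Inside |z| < r: 1. Outside (|z| ≥ r): -5.
p(0) = -5, so log|p(0)| = log(5) = 1.6094.
Apply Jensen: I(r) = log|p(0)| + Σ_k log(r/|z_k|), summed over zeros inside |z| < r.
  log(r/|z_k|) for z_k = 1: log(3.0/1) = 1.0986
  Outside zeros (-5) contribute nothing to the Jensen sum.
Sum over inside zeros: 1.0986.
I(r) = log|p(0)| + (inside sum) = 1.6094 + 1.0986 = 2.7081.
Note: since some zeros are outside |z| ≤ r, the simplified n·log(r) form does NOT apply — only the inside zeros contribute.

I(r) ≈ 2.7081.


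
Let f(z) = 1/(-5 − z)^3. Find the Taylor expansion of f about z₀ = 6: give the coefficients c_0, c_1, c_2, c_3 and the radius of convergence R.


Let w = z − z₀, so z = z₀ + w.
Then -5 − z = -5 − (z₀ + w) = (-5 − z₀) − w = -11 − w.
f(z) = 1/(-11 − w)^3 = (1/(-11)^3) · (1 − w/(-11))^{−3}.
By the binomial series (1−u)^{−3} = Σ_{n≥0} C(n+2, 2) u^n for |u|<1, with u = w/(-11):
  c_n = C(n+2, 2) / (-11)^(n+3).
  c_0 = 1/(-11)^3 = -1/1331.
  c_1 = 3/(-11)^4 = 3/14641.
  c_2 = 6/(-11)^5 = -6/161051.
  c_3 = 10/(-11)^6 = 10/1771561.
The series is valid for |w/d| < 1, i.e. |z − z₀| < |d|.
Radius of convergence: R = |-5 − z₀| = |-11| = 11 (distance from z₀ to the singularity z = -5).

c_0 = -1/1331, c_1 = 3/14641, c_2 = -6/161051, c_3 = 10/1771561; R = 11.


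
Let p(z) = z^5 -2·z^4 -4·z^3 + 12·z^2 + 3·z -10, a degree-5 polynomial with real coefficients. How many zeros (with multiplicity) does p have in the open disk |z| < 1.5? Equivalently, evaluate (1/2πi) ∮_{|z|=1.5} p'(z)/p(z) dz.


The zeros of p are: -2, (2 + 1i), (2 - 1i), -1, 1.
Their magnitudes are: 2, 2.236, 2.236, 1, 1.
Zeros with |z| < R = 1.5: -1, 1.
Count = 2.
By the argument principle, (1/2πi) ∮_{|z|=R} p'(z)/p(z) dz equals exactly this count.

Number of zeros inside |z| < 1.5: 2.


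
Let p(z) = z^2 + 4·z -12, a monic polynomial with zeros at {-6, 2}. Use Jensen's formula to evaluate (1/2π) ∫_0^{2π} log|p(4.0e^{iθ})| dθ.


Zeros: -6, 2; r = 4.0.
Inside |z| < r: 2. Outside (|z| ≥ r): -6.
p(0) = -12, so log|p(0)| = log(12) = 2.4849.
Apply Jensen: I(r) = log|p(0)| + Σ_k log(r/|z_k|), summed over zeros inside |z| < r.
  log(r/|z_k|) for z_k = 2: log(4.0/2) = 0.6931
  Outside zeros (-6) contribute nothing to the Jensen sum.
Sum over inside zeros: 0.6931.
I(r) = log|p(0)| + (inside sum) = 2.4849 + 0.6931 = 3.1781.
Note: since some zeros are outside |z| ≤ r, the simplified n·log(r) form does NOT apply — only the inside zeros contribute.

I(r) ≈ 3.1781.


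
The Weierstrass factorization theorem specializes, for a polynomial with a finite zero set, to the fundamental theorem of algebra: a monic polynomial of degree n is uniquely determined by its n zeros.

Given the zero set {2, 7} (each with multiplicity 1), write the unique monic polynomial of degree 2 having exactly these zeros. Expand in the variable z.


The polynomial is p(z) = ∏_{α ∈ S} (z − α), where S = {2, 7}.
Expanding the product yields: p(z) = z^2 -9·z + 14.
The resulting polynomial has degree 2 and real coefficients as required.

p(z) = z^2 -9·z + 14.


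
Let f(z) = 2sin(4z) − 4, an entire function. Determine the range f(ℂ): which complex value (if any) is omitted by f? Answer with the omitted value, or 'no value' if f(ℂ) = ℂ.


Little Picard bounds the complement of f(ℂ) to at most one point.
sin is entire and surjective onto ℂ: for every w ∈ ℂ, sin(ζ) = w has a solution ζ ∈ ℂ (e.g., via the complex inverse arcsin). With ζ = 4z this gives z = ζ/(4). Then 2·sin(4z) takes every value in 2·ℂ = ℂ, and adding -4 is a bijection of ℂ. So f is surjective and omits no value. (Note: only on the real line is sin bounded by [−1, 1].)

Omitted value: no value.


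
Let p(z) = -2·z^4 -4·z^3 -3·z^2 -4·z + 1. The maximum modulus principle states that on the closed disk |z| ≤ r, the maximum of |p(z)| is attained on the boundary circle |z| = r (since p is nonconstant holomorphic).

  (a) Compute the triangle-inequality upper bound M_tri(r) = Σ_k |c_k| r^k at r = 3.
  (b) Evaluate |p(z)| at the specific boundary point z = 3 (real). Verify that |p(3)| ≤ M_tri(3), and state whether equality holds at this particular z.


Coefficients: c_0 = 1, c_1 = -4, c_2 = -3, c_3 = -4, c_4 = -2. Radius r = 3.
Part (a). Triangle bound: M_tri(r) = Σ_k |c_k| r^k
  = |1|·3^0 + |-4|·3^1 + |-3|·3^2 + |-4|·3^3 + |-2|·3^4
  = 1 + 12 + 27 + 108 + 162 = 310.
This bounds M(r) := max_{|z|=r} |p(z)| from above; equality holds iff all terms c_k z^k can be made to align in phase at a single z on |z|=r.
Part (b). At z = 3 (real, on the circle |z| = r):
  p(3) = (1)·3^0 + (-4)·3^1 + (-3)·3^2 + (-4)·3^3 + (-2)·3^4 = -308.
  |p(3)| = 308.
Check: |p(3)| = 308 ≤ 310 = M_tri(3). ✓ Equality does not hold at z = 3 (the coefficients have mixed signs, so the terms do not all align in phase there).

M_tri(3) = 310; |p(3)| = 308; equality at z=3: no.


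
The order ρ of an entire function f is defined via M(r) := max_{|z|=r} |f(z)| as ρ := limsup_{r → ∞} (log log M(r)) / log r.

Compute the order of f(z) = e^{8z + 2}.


|e^{8z + 2}| = e^{Re(8·z) + 2} ≤ e^{8|z|^1 + 2} = e^{8r^1 + 2} on |z| = r, so ρ ≤ 1. Choosing z on |z|=r so that 8·z is real positive (always possible by picking arg z appropriately) gives |f(z)| = e^{8r^1 + 2}, matching the bound. The additive constant 2 does not affect log log M(r) ~ 1·log r. Hence ρ = 1.
Therefore ρ = 1.

Order ρ = 1.


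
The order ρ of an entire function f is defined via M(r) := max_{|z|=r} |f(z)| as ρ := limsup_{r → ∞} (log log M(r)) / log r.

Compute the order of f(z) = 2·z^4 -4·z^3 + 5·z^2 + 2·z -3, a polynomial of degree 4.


|f(z)| ≤ Σ|c_k|·r^k = O(r^4) as r → ∞. Polynomial growth is O(e^{r^ε}) for every ε > 0 (since r^4/e^{r^ε} → 0), so ρ ≤ ε for all ε > 0, i.e. ρ = 0. Every nonconstant polynomial has order 0.
Therefore ρ = 0.

Order ρ = 0.


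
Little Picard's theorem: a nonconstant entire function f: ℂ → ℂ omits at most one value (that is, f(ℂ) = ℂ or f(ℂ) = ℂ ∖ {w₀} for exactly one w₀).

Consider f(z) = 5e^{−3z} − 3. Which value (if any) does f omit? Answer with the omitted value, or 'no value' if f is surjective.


Little Picard bounds the complement of f(ℂ) to at most one point.
e^{−3z} is never zero on ℂ, so 5·e^{−3z} takes every value in ℂ ∖ {0}. Adding -3 shifts the range to ℂ ∖ {-3}. Thus f omits exactly the value -3.

Omitted value: -3.


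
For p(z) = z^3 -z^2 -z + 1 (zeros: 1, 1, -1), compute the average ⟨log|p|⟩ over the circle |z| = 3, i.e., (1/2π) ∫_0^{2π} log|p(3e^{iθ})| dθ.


Zeros: -1, 1, 1; r = 3.
Inside |z| < r: -1, 1, 1. Outside (|z| ≥ r): ∅.
p(0) = 1, so log|p(0)| = log(1) = 0.0000.
Apply Jensen: I(r) = log|p(0)| + Σ_k log(r/|z_k|), summed over zeros inside |z| < r.
  log(r/|z_k|) for z_k = 1: log(3/1) = 1.0986
  log(r/|z_k|) for z_k = 1: log(3/1) = 1.0986
  log(r/|z_k|) for z_k = -1: log(3/1) = 1.0986
Sum over inside zeros: 3.2958.
I(r) = log|p(0)| + (inside sum) = 0.0000 + 3.2958 = 3.2958.
Closed form (all zeros inside, monic): I(r) = n·log(r) = 3·log(3) = 3.2958. ✓

I(r) ≈ 3.2958.


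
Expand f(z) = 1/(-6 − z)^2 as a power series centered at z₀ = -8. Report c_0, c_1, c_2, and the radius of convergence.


Let w = z − z₀, so z = z₀ + w.
Then -6 − z = -6 − (z₀ + w) = (-6 − z₀) − w = 2 − w.
f(z) = 1/(2 − w)^2 = (1/(2)^2) · (1 − w/(2))^{−2}.
By the binomial series (1−u)^{−2} = Σ_{n≥0} C(n+1, 1) u^n for |u|<1, with u = w/(2):
  c_n = C(n+1, 1) / (2)^(n+2).
  c_0 = 1/(2)^2 = 1/4.
  c_1 = 2/(2)^3 = 1/4.
  c_2 = 3/(2)^4 = 3/16.
The series is valid for |w/d| < 1, i.e. |z − z₀| < |d|.
Radius of convergence: R = |-6 − z₀| = |2| = 2 (distance from z₀ to the singularity z = -6).

c_0 = 1/4, c_1 = 1/4, c_2 = 3/16; R = 2.


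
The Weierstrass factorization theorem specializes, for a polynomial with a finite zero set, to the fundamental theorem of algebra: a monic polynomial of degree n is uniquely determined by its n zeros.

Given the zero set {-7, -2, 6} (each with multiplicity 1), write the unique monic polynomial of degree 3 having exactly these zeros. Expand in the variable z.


The polynomial is p(z) = ∏_{α ∈ S} (z − α), where S = {-7, -2, 6}.
Expanding the product yields: p(z) = z^3 + 3·z^2 -40·z -84.
The resulting polynomial has degree 3 and real coefficients as required.

p(z) = z^3 + 3·z^2 -40·z -84.


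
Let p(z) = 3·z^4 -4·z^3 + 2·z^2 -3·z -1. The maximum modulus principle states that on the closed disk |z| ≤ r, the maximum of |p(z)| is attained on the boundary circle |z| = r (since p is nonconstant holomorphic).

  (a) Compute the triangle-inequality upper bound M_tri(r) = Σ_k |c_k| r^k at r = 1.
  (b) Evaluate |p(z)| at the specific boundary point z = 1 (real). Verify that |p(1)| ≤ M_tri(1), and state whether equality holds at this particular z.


Coefficients: c_0 = -1, c_1 = -3, c_2 = 2, c_3 = -4, c_4 = 3. Radius r = 1.
Part (a). Triangle bound: M_tri(r) = Σ_k |c_k| r^k
  = |-1|·1^0 + |-3|·1^1 + |2|·1^2 + |-4|·1^3 + |3|·1^4
  = 1 + 3 + 2 + 4 + 3 = 13.
This bounds M(r) := max_{|z|=r} |p(z)| from above; equality holds iff all terms c_k z^k can be made to align in phase at a single z on |z|=r.
Part (b). At z = 1 (real, on the circle |z| = r):
  p(1) = (-1)·1^0 + (-3)·1^1 + (2)·1^2 + (-4)·1^3 + (3)·1^4 = -3.
  |p(1)| = 3.
Check: |p(1)| = 3 ≤ 13 = M_tri(1). ✓ Equality does not hold at z = 1 (the coefficients have mixed signs, so the terms do not all align in phase there).

M_tri(1) = 13; |p(1)| = 3; equality at z=1: no.


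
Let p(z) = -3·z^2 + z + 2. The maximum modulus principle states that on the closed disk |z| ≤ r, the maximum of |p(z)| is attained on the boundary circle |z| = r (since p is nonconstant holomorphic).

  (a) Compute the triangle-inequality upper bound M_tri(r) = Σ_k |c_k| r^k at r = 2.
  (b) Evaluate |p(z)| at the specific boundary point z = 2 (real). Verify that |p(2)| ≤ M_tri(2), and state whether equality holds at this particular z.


Coefficients: c_0 = 2, c_1 = 1, c_2 = -3. Radius r = 2.
Part (a). Triangle bound: M_tri(r) = Σ_k |c_k| r^k
  = |2|·2^0 + |1|·2^1 + |-3|·2^2
  = 2 + 2 + 12 = 16.
This bounds M(r) := max_{|z|=r} |p(z)| from above; equality holds iff all terms c_k z^k can be made to align in phase at a single z on |z|=r.
Part (b). At z = 2 (real, on the circle |z| = r):
  p(2) = (2)·2^0 + (1)·2^1 + (-3)·2^2 = -8.
  |p(2)| = 8.
Check: |p(2)| = 8 ≤ 16 = M_tri(2). ✓ Equality does not hold at z = 2 (the coefficients have mixed signs, so the terms do not all align in phase there).

M_tri(2) = 16; |p(2)| = 8; equality at z=2: no.


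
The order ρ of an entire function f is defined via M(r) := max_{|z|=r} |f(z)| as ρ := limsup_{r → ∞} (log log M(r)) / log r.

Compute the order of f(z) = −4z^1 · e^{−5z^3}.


M(r) = max_{|z|=r} |-4|·|z|^1·|e^{−5z^3}| = 4·r^1 · e^{5r^3} (the factors attain their maxima compatibly on |z|=r). Then log M(r) = log 4 + 1·log r + 5r^3, dominated by the last term, so log log M(r) ~ 3·log r. The polynomial factor -4z^1 contributes only a log r term and does not affect the order. ρ = 3.
Therefore ρ = 3.

Order ρ = 3.


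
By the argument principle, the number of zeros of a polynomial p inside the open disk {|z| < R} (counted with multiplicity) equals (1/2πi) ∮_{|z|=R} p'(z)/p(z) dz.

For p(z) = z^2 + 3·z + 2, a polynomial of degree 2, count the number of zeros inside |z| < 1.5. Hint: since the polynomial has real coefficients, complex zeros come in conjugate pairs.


The zeros of p are: -2, -1.
Their magnitudes are: 2, 1.
Zeros with |z| < R = 1.5: -1.
Count = 1.
By the argument principle, (1/2πi) ∮_{|z|=R} p'(z)/p(z) dz equals exactly this count.

Number of zeros inside |z| < 1.5: 1.


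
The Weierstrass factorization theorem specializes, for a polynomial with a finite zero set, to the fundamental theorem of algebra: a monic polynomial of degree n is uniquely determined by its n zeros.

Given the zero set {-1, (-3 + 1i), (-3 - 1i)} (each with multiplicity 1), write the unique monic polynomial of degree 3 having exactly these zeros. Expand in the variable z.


The polynomial is p(z) = ∏_{α ∈ S} (z − α), where S = {-1, (-3 + 1i), (-3 - 1i)}.
Expanding the product yields: p(z) = z^3 + 7·z^2 + 16·z + 10.
Note conjugate pairs combine to real quadratics: (z − (-3+1i))(z − (-3−1i)) = z² + 6z + 10.
The resulting polynomial has degree 3 and real coefficients as required.

p(z) = z^3 + 7·z^2 + 16·z + 10.


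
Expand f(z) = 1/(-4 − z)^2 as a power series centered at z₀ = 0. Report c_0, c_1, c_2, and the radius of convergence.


Let w = z − z₀, so z = z₀ + w.
Then -4 − z = -4 − (z₀ + w) = (-4 − z₀) − w = -4 − w.
f(z) = 1/(-4 − w)^2 = (1/(-4)^2) · (1 − w/(-4))^{−2}.
By the binomial series (1−u)^{−2} = Σ_{n≥0} C(n+1, 1) u^n for |u|<1, with u = w/(-4):
  c_n = C(n+1, 1) / (-4)^(n+2).
  c_0 = 1/(-4)^2 = 1/16.
  c_1 = 2/(-4)^3 = -1/32.
  c_2 = 3/(-4)^4 = 3/256.
The series is valid for |w/d| < 1, i.e. |z − z₀| < |d|.
Radius of convergence: R = |-4 − z₀| = |-4| = 4 (distance from z₀ to the singularity z = -4).

c_0 = 1/16, c_1 = -1/32, c_2 = 3/256; R = 4.


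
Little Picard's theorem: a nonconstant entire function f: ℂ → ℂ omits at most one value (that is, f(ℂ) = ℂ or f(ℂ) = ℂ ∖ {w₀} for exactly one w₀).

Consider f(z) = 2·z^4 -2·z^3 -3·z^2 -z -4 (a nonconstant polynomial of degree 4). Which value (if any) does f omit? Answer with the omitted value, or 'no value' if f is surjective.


Little Picard bounds the complement of f(ℂ) to at most one point.
For every w ∈ ℂ, the equation p(z) − w = 0 is a nonconstant polynomial in z and hence has at least one root by the fundamental theorem of algebra. So p is surjective onto ℂ, omitting no value.

Omitted value: no value.


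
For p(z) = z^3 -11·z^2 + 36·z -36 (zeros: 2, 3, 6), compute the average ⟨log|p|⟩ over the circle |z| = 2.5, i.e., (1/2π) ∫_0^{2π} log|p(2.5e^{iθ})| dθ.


Zeros: 2, 3, 6; r = 2.5.
Inside |z| < r: 2. Outside (|z| ≥ r): 3, 6.
p(0) = -36, so log|p(0)| = log(36) = 3.5835.
Apply Jensen: I(r) = log|p(0)| + Σ_k log(r/|z_k|), summed over zeros inside |z| < r.
  log(r/|z_k|) for z_k = 2: log(2.5/2) = 0.2231
  Outside zeros (3, 6) contribute nothing to the Jensen sum.
Sum over inside zeros: 0.2231.
I(r) = log|p(0)| + (inside sum) = 3.5835 + 0.2231 = 3.8067.
Note: since some zeros are outside |z| ≤ r, the simplified n·log(r) form does NOT apply — only the inside zeros contribute.

I(r) ≈ 3.8067.


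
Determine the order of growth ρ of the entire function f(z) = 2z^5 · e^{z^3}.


M(r) = max_{|z|=r} |2|·|z|^5·|e^{z^3}| = 2·r^5 · e^{1r^3} (the factors attain their maxima compatibly on |z|=r). Then log M(r) = log 2 + 5·log r + 1r^3, dominated by the last term, so log log M(r) ~ 3·log r. The polynomial factor 2z^5 contributes only a log r term and does not affect the order. ρ = 3.
Therefore ρ = 3.

Order ρ = 3.


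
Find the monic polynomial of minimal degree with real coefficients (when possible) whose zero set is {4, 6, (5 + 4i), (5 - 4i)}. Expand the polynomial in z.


The polynomial is p(z) = ∏_{α ∈ S} (z − α), where S = {4, 6, (5 + 4i), (5 - 4i)}.
Expanding the product yields: p(z) = z^4 -20·z^3 + 165·z^2 -650·z + 984.
Note conjugate pairs combine to real quadratics: (z − (5+4i))(z − (5−4i)) = z² − 10z + 41.
The resulting polynomial has degree 4 and real coefficients as required.

p(z) = z^4 -20·z^3 + 165·z^2 -650·z + 984.


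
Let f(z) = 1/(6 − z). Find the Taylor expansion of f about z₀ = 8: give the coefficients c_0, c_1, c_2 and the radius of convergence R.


Let w = z − z₀, so z = z₀ + w.
Then 6 − z = 6 − (z₀ + w) = (6 − z₀) − w = -2 − w.
f(z) = 1/(-2 − w) = (1/(-2)) · 1/(1 − w/(-2)) = Σ_{n≥0} w^n / (-2)^(n+1).
So c_n = 1/(-2)^(n+1):
  c_0 = 1/(-2)^1 = -1/2.
  c_1 = 1/(-2)^2 = 1/4.
  c_2 = 1/(-2)^3 = -1/8.
The series is valid for |w/d| < 1, i.e. |z − z₀| < |d|.
Radius of convergence: R = |6 − z₀| = |-2| = 2 (distance from z₀ to the singularity z = 6).

c_0 = -1/2, c_1 = 1/4, c_2 = -1/8; R = 2.


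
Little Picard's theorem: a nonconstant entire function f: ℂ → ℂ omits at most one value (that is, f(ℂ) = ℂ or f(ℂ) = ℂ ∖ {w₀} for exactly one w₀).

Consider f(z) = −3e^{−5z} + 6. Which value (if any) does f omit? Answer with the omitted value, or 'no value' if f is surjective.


Little Picard bounds the complement of f(ℂ) to at most one point.
e^{−5z} is never zero on ℂ, so -3·e^{−5z} takes every value in ℂ ∖ {0}. Adding 6 shifts the range to ℂ ∖ {6}. Thus f omits exactly the value 6.

Omitted value: 6.


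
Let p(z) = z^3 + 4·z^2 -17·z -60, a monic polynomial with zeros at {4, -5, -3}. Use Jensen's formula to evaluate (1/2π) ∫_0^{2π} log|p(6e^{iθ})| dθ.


Zeros: -5, -3, 4; r = 6.
Inside |z| < r: -5, -3, 4. Outside (|z| ≥ r): ∅.
p(0) = -60, so log|p(0)| = log(60) = 4.0943.
Apply Jensen: I(r) = log|p(0)| + Σ_k log(r/|z_k|), summed over zeros inside |z| < r.
  log(r/|z_k|) for z_k = 4: log(6/4) = 0.4055
  log(r/|z_k|) for z_k = -5: log(6/5) = 0.1823
  log(r/|z_k|) for z_k = -3: log(6/3) = 0.6931
Sum over inside zeros: 1.2809.
I(r) = log|p(0)| + (inside sum) = 4.0943 + 1.2809 = 5.3753.
Closed form (all zeros inside, monic): I(r) = n·log(r) = 3·log(6) = 5.3753. ✓

I(r) ≈ 5.3753.


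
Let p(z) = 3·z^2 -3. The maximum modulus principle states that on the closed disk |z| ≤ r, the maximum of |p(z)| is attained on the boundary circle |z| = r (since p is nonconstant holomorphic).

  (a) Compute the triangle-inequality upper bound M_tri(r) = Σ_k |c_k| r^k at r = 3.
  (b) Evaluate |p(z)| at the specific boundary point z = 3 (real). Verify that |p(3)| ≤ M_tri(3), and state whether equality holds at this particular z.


Coefficients: c_0 = -3, c_1 = 0, c_2 = 3. Radius r = 3.
Part (a). Triangle bound: M_tri(r) = Σ_k |c_k| r^k
  = |-3|·3^0 + |0|·3^1 + |3|·3^2
  = 3 + 0 + 27 = 30.
This bounds M(r) := max_{|z|=r} |p(z)| from above; equality holds iff all terms c_k z^k can be made to align in phase at a single z on |z|=r.
Part (b). At z = 3 (real, on the circle |z| = r):
  p(3) = (-3)·3^0 + (0)·3^1 + (3)·3^2 = 24.
  |p(3)| = 24.
Check: |p(3)| = 24 ≤ 30 = M_tri(3). ✓ Equality does not hold at z = 3 (the coefficients have mixed signs, so the terms do not all align in phase there).

M_tri(3) = 30; |p(3)| = 24; equality at z=3: no.


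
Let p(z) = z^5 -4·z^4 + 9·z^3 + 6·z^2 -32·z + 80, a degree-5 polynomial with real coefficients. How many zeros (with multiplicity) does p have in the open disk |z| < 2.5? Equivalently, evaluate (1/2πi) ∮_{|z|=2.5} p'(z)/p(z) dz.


The zeros of p are: (1 + 2i), (1 - 2i), -2, (2 + 2i), (2 - 2i).
Their magnitudes are: 2.236, 2.236, 2, 2.828, 2.828.
Zeros with |z| < R = 2.5: (1 + 2i), (1 - 2i), -2.
Count = 3.
By the argument principle, (1/2πi) ∮_{|z|=R} p'(z)/p(z) dz equals exactly this count.

Number of zeros inside |z| < 2.5: 3.


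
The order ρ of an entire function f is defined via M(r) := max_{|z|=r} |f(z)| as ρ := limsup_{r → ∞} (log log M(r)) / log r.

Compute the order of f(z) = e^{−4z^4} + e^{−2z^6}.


Each summand is entire of order 4 and 6 respectively (as in the single-exponential case). The order of a sum is at most the max of the orders, so ρ ≤ 6. For the lower bound: on |z|=r choose arg z so that -2z^6 is real positive; then |e^{-2z^6}| = e^{2r^6} while |e^{-4z^4}| ≤ e^{4r^4} = o(e^{2r^6}). So |f| ≥ e^{2r^6}(1 − o(1)) and ρ ≥ 6. Hence ρ = max(4, 6) = 6.
Therefore ρ = 6.

Order ρ = 6.


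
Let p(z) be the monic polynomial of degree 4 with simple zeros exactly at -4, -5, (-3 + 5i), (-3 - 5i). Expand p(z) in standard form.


The polynomial is p(z) = ∏_{α ∈ S} (z − α), where S = {-4, -5, (-3 + 5i), (-3 - 5i)}.
Expanding the product yields: p(z) = z^4 + 15·z^3 + 108·z^2 + 426·z + 680.
Note conjugate pairs combine to real quadratics: (z − (-3+5i))(z − (-3−5i)) = z² + 6z + 34.
The resulting polynomial has degree 4 and real coefficients as required.

p(z) = z^4 + 15·z^3 + 108·z^2 + 426·z + 680.


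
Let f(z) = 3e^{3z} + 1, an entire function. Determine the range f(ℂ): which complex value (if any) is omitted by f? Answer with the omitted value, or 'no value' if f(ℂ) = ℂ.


Little Picard bounds the complement of f(ℂ) to at most one point.
e^{3z} is never zero on ℂ, so 3·e^{3z} takes every value in ℂ ∖ {0}. Adding 1 shifts the range to ℂ ∖ {1}. Thus f omits exactly the value 1.

Omitted value: 1.


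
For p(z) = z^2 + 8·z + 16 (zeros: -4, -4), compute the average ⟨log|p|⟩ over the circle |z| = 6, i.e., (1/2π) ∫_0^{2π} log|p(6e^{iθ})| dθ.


Zeros: -4, -4; r = 6.
Inside |z| < r: -4, -4. Outside (|z| ≥ r): ∅.
p(0) = 16, so log|p(0)| = log(16) = 2.7726.
Apply Jensen: I(r) = log|p(0)| + Σ_k log(r/|z_k|), summed over zeros inside |z| < r.
  log(r/|z_k|) for z_k = -4: log(6/4) = 0.4055
  log(r/|z_k|) for z_k = -4: log(6/4) = 0.4055
Sum over inside zeros: 0.8109.
I(r) = log|p(0)| + (inside sum) = 2.7726 + 0.8109 = 3.5835.
Closed form (all zeros inside, monic): I(r) = n·log(r) = 2·log(6) = 3.5835. ✓

I(r) ≈ 3.5835.


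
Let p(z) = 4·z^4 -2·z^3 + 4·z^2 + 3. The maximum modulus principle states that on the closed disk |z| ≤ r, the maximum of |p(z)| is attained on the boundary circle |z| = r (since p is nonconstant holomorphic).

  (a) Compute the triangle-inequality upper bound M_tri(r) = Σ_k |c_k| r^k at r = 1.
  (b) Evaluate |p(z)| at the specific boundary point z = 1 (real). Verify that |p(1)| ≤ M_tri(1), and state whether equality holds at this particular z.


Coefficients: c_0 = 3, c_1 = 0, c_2 = 4, c_3 = -2, c_4 = 4. Radius r = 1.
Part (a). Triangle bound: M_tri(r) = Σ_k |c_k| r^k
  = |3|·1^0 + |0|·1^1 + |4|·1^2 + |-2|·1^3 + |4|·1^4
  = 3 + 0 + 4 + 2 + 4 = 13.
This bounds M(r) := max_{|z|=r} |p(z)| from above; equality holds iff all terms c_k z^k can be made to align in phase at a single z on |z|=r.
Part (b). At z = 1 (real, on the circle |z| = r):
  p(1) = (3)·1^0 + (0)·1^1 + (4)·1^2 + (-2)·1^3 + (4)·1^4 = 9.
  |p(1)| = 9.
Check: |p(1)| = 9 ≤ 13 = M_tri(1). ✓ Equality does not hold at z = 1 (the coefficients have mixed signs, so the terms do not all align in phase there).

M_tri(1) = 13; |p(1)| = 9; equality at z=1: no.


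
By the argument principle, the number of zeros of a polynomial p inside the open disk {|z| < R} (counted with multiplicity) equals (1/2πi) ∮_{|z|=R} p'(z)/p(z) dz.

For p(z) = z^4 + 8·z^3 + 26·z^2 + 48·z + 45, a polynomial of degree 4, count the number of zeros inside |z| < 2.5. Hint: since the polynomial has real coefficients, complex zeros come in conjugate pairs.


The zeros of p are: (-1 + 2i), (-1 - 2i), -3, -3.
Their magnitudes are: 2.236, 2.236, 3, 3.
Zeros with |z| < R = 2.5: (-1 + 2i), (-1 - 2i).
Count = 2.
By the argument principle, (1/2πi) ∮_{|z|=R} p'(z)/p(z) dz equals exactly this count.

Number of zeros inside |z| < 2.5: 2.


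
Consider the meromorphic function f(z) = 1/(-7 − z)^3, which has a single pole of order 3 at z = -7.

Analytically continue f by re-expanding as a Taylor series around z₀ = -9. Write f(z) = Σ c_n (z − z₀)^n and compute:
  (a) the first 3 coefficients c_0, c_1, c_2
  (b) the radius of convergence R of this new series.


Let w = z − z₀, so z = z₀ + w.
Then -7 − z = -7 − (z₀ + w) = (-7 − z₀) − w = 2 − w.
f(z) = 1/(2 − w)^3 = (1/(2)^3) · (1 − w/(2))^{−3}.
By the binomial series (1−u)^{−3} = Σ_{n≥0} C(n+2, 2) u^n for |u|<1, with u = w/(2):
  c_n = C(n+2, 2) / (2)^(n+3).
  c_0 = 1/(2)^3 = 1/8.
  c_1 = 3/(2)^4 = 3/16.
  c_2 = 6/(2)^5 = 3/16.
The series is valid for |w/d| < 1, i.e. |z − z₀| < |d|.
Radius of convergence: R = |-7 − z₀| = |2| = 2 (distance from z₀ to the singularity z = -7).

c_0 = 1/8, c_1 = 3/16, c_2 = 3/16; R = 2.


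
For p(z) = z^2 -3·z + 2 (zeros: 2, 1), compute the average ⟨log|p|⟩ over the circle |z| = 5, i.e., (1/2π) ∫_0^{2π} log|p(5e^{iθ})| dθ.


Zeros: 1, 2; r = 5.
Inside |z| < r: 1, 2. Outside (|z| ≥ r): ∅.
p(0) = 2, so log|p(0)| = log(2) = 0.6931.
Apply Jensen: I(r) = log|p(0)| + Σ_k log(r/|z_k|), summed over zeros inside |z| < r.
  log(r/|z_k|) for z_k = 2: log(5/2) = 0.9163
  log(r/|z_k|) for z_k = 1: log(5/1) = 1.6094
Sum over inside zeros: 2.5257.
I(r) = log|p(0)| + (inside sum) = 0.6931 + 2.5257 = 3.2189.
Closed form (all zeros inside, monic): I(r) = n·log(r) = 2·log(5) = 3.2189. ✓

I(r) ≈ 3.2189.


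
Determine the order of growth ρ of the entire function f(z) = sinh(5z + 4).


sinh(w) is a linear combination of e^{iw} and e^{−iw} (or e^w, e^{−w} in the hyperbolic case), so |sinh(w)| ≤ e^{|w|}. With w = 5z + 4, |w| ≤ 5|z| + 4 = 5r + 4 on |z| = r, giving M(r) ≤ e^{5r + 4}, so ρ ≤ 1. On a suitable ray (z = it for sin/cos; z = t for sinh/cosh, t real → ∞), |sinh(5z + 4)| grows like e^{5|t|}/2, so ρ ≥ 1. Hence ρ = 1.
Therefore ρ = 1.

Order ρ = 1.


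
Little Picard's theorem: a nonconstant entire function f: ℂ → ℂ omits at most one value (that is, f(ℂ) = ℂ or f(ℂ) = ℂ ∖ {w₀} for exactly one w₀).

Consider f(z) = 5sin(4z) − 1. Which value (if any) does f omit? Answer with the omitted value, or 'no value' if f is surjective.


Little Picard bounds the complement of f(ℂ) to at most one point.
sin is entire and surjective onto ℂ: for every w ∈ ℂ, sin(ζ) = w has a solution ζ ∈ ℂ (e.g., via the complex inverse arcsin). With ζ = 4z this gives z = ζ/(4). Then 5·sin(4z) takes every value in 5·ℂ = ℂ, and adding -1 is a bijection of ℂ. So f is surjective and omits no value. (Note: only on the real line is sin bounded by [−1, 1].)

Omitted value: no value.


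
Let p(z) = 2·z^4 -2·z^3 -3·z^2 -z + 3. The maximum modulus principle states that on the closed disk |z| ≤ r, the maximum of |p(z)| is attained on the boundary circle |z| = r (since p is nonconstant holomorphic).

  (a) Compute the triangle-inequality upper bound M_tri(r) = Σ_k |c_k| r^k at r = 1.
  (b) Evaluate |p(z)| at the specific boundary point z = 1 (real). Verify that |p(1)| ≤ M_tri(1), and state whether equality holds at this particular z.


Coefficients: c_0 = 3, c_1 = -1, c_2 = -3, c_3 = -2, c_4 = 2. Radius r = 1.
Part (a). Triangle bound: M_tri(r) = Σ_k |c_k| r^k
  = |3|·1^0 + |-1|·1^1 + |-3|·1^2 + |-2|·1^3 + |2|·1^4
  = 3 + 1 + 3 + 2 + 2 = 11.
This bounds M(r) := max_{|z|=r} |p(z)| from above; equality holds iff all terms c_k z^k can be made to align in phase at a single z on |z|=r.
Part (b). At z = 1 (real, on the circle |z| = r):
  p(1) = (3)·1^0 + (-1)·1^1 + (-3)·1^2 + (-2)·1^3 + (2)·1^4 = -1.
  |p(1)| = 1.
Check: |p(1)| = 1 ≤ 11 = M_tri(1). ✓ Equality does not hold at z = 1 (the coefficients have mixed signs, so the terms do not all align in phase there).

M_tri(1) = 11; |p(1)| = 1; equality at z=1: no.


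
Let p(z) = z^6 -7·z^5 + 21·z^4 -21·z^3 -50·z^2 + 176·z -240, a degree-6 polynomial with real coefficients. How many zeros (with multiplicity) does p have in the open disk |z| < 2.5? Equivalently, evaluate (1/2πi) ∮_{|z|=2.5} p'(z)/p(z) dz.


The zeros of p are: (2 + 2i), (2 - 2i), 3, (1 + 2i), (1 - 2i), -2.
Their magnitudes are: 2.828, 2.828, 3, 2.236, 2.236, 2.
Zeros with |z| < R = 2.5: (1 + 2i), (1 - 2i), -2.
Count = 3.
By the argument principle, (1/2πi) ∮_{|z|=R} p'(z)/p(z) dz equals exactly this count.

Number of zeros inside |z| < 2.5: 3.


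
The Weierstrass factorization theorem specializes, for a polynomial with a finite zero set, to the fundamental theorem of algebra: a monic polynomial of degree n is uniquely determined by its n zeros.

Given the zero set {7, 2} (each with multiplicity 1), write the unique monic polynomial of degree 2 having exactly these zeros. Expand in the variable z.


The polynomial is p(z) = ∏_{α ∈ S} (z − α), where S = {7, 2}.
Expanding the product yields: p(z) = z^2 -9·z + 14.
The resulting polynomial has degree 2 and real coefficients as required.

p(z) = z^2 -9·z + 14.


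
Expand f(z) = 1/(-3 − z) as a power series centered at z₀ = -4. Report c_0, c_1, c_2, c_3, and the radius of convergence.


Let w = z − z₀, so z = z₀ + w.
Then -3 − z = -3 − (z₀ + w) = (-3 − z₀) − w = 1 − w.
f(z) = 1/(1 − w) = (1/(1)) · 1/(1 − w/(1)) = Σ_{n≥0} w^n / (1)^(n+1).
So c_n = 1/(1)^(n+1):
  c_0 = 1/(1)^1 = 1.
  c_1 = 1/(1)^2 = 1.
  c_2 = 1/(1)^3 = 1.
  c_3 = 1/(1)^4 = 1.
The series is valid for |w/d| < 1, i.e. |z − z₀| < |d|.
Radius of convergence: R = |-3 − z₀| = |1| = 1 (distance from z₀ to the singularity z = -3).

c_0 = 1, c_1 = 1, c_2 = 1, c_3 = 1; R = 1.


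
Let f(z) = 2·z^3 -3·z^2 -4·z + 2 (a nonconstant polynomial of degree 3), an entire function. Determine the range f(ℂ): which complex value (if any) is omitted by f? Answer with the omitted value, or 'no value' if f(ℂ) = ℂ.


Little Picard bounds the complement of f(ℂ) to at most one point.
For every w ∈ ℂ, the equation p(z) − w = 0 is a nonconstant polynomial in z and hence has at least one root by the fundamental theorem of algebra. So p is surjective onto ℂ, omitting no value.

Omitted value: no value.


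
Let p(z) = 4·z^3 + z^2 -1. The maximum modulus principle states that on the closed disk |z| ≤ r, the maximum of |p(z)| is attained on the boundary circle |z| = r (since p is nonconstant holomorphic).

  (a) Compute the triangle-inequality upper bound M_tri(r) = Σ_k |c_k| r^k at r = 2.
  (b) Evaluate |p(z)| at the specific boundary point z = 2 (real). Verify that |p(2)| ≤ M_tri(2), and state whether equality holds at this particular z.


Coefficients: c_0 = -1, c_1 = 0, c_2 = 1, c_3 = 4. Radius r = 2.
Part (a). Triangle bound: M_tri(r) = Σ_k |c_k| r^k
  = |-1|·2^0 + |0|·2^1 + |1|·2^2 + |4|·2^3
  = 1 + 0 + 4 + 32 = 37.
This bounds M(r) := max_{|z|=r} |p(z)| from above; equality holds iff all terms c_k z^k can be made to align in phase at a single z on |z|=r.
Part (b). At z = 2 (real, on the circle |z| = r):
  p(2) = (-1)·2^0 + (0)·2^1 + (1)·2^2 + (4)·2^3 = 35.
  |p(2)| = 35.
Check: |p(2)| = 35 ≤ 37 = M_tri(2). ✓ Equality does not hold at z = 2 (the coefficients have mixed signs, so the terms do not all align in phase there).

M_tri(2) = 37; |p(2)| = 35; equality at z=2: no.


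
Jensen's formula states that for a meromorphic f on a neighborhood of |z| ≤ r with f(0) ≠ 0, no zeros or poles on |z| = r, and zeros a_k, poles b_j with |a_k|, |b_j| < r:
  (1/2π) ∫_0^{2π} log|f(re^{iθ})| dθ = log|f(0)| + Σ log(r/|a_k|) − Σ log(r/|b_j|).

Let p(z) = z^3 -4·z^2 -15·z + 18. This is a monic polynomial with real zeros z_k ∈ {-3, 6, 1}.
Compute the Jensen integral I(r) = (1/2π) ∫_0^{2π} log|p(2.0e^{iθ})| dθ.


Zeros: -3, 1, 6; r = 2.0.
Inside |z| < r: 1. Outside (|z| ≥ r): -3, 6.
p(0) = 18, so log|p(0)| = log(18) = 2.8904.
Apply Jensen: I(r) = log|p(0)| + Σ_k log(r/|z_k|), summed over zeros inside |z| < r.
  log(r/|z_k|) for z_k = 1: log(2.0/1) = 0.6931
  Outside zeros (-3, 6) contribute nothing to the Jensen sum.
Sum over inside zeros: 0.6931.
I(r) = log|p(0)| + (inside sum) = 2.8904 + 0.6931 = 3.5835.
Note: since some zeros are outside |z| ≤ r, the simplified n·log(r) form does NOT apply — only the inside zeros contribute.

I(r) ≈ 3.5835.


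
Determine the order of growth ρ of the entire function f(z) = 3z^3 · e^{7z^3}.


M(r) = max_{|z|=r} |3|·|z|^3·|e^{7z^3}| = 3·r^3 · e^{7r^3} (the factors attain their maxima compatibly on |z|=r). Then log M(r) = log 3 + 3·log r + 7r^3, dominated by the last term, so log log M(r) ~ 3·log r. The polynomial factor 3z^3 contributes only a log r term and does not affect the order. ρ = 3.
Therefore ρ = 3.

Order ρ = 3.


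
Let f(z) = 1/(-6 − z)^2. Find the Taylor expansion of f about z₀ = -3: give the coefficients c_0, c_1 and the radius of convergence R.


Let w = z − z₀, so z = z₀ + w.
Then -6 − z = -6 − (z₀ + w) = (-6 − z₀) − w = -3 − w.
f(z) = 1/(-3 − w)^2 = (1/(-3)^2) · (1 − w/(-3))^{−2}.
By the binomial series (1−u)^{−2} = Σ_{n≥0} C(n+1, 1) u^n for |u|<1, with u = w/(-3):
  c_n = C(n+1, 1) / (-3)^(n+2).
  c_0 = 1/(-3)^2 = 1/9.
  c_1 = 2/(-3)^3 = -2/27.
The series is valid for |w/d| < 1, i.e. |z − z₀| < |d|.
Radius of convergence: R = |-6 − z₀| = |-3| = 3 (distance from z₀ to the singularity z = -6).

c_0 = 1/9, c_1 = -2/27; R = 3.


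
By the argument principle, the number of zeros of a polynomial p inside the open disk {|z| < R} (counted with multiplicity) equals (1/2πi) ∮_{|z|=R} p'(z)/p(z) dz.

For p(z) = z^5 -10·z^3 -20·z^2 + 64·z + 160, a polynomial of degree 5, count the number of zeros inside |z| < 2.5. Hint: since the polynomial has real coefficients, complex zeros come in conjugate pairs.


The zeros of p are: (-2 + 2i), (-2 - 2i), (3 + 1i), (3 - 1i), -2.
Their magnitudes are: 2.828, 2.828, 3.162, 3.162, 2.
Zeros with |z| < R = 2.5: -2.
Count = 1.
By the argument principle, (1/2πi) ∮_{|z|=R} p'(z)/p(z) dz equals exactly this count.

Number of zeros inside |z| < 2.5: 1.


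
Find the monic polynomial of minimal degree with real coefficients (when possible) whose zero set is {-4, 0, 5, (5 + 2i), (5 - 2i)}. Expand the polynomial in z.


The polynomial is p(z) = ∏_{α ∈ S} (z − α), where S = {-4, 0, 5, (5 + 2i), (5 - 2i)}.
Expanding the product yields: p(z) = z^5 -11·z^4 + 19·z^3 + 171·z^2 -580·z.
Note conjugate pairs combine to real quadratics: (z − (5+2i))(z − (5−2i)) = z² − 10z + 29.
The resulting polynomial has degree 5 and real coefficients as required.

p(z) = z^5 -11·z^4 + 19·z^3 + 171·z^2 -580·z.


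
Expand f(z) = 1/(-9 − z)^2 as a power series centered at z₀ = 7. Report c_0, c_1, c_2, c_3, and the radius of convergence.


Let w = z − z₀, so z = z₀ + w.
Then -9 − z = -9 − (z₀ + w) = (-9 − z₀) − w = -16 − w.
f(z) = 1/(-16 − w)^2 = (1/(-16)^2) · (1 − w/(-16))^{−2}.
By the binomial series (1−u)^{−2} = Σ_{n≥0} C(n+1, 1) u^n for |u|<1, with u = w/(-16):
  c_n = C(n+1, 1) / (-16)^(n+2).
  c_0 = 1/(-16)^2 = 1/256.
  c_1 = 2/(-16)^3 = -1/2048.
  c_2 = 3/(-16)^4 = 3/65536.
  c_3 = 4/(-16)^5 = -1/262144.
The series is valid for |w/d| < 1, i.e. |z − z₀| < |d|.
Radius of convergence: R = |-9 − z₀| = |-16| = 16 (distance from z₀ to the singularity z = -9).

c_0 = 1/256, c_1 = -1/2048, c_2 = 3/65536, c_3 = -1/262144; R = 16.


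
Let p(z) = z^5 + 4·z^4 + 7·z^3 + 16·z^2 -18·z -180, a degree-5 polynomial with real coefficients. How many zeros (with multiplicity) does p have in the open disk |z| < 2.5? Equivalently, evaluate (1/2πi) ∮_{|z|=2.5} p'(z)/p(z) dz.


The zeros of p are: 2, (-3 + 1i), (-3 - 1i), (0 + 3i), (0 - 3i).
Their magnitudes are: 2, 3.162, 3.162, 3, 3.
Zeros with |z| < R = 2.5: 2.
Count = 1.
By the argument principle, (1/2πi) ∮_{|z|=R} p'(z)/p(z) dz equals exactly this count.

Number of zeros inside |z| < 2.5: 1.


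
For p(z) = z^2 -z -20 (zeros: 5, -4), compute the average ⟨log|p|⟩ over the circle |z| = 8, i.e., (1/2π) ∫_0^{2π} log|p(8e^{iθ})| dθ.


Zeros: -4, 5; r = 8.
Inside |z| < r: -4, 5. Outside (|z| ≥ r): ∅.
p(0) = -20, so log|p(0)| = log(20) = 2.9957.
Apply Jensen: I(r) = log|p(0)| + Σ_k log(r/|z_k|), summed over zeros inside |z| < r.
  log(r/|z_k|) for z_k = 5: log(8/5) = 0.4700
  log(r/|z_k|) for z_k = -4: log(8/4) = 0.6931
Sum over inside zeros: 1.1632.
I(r) = log|p(0)| + (inside sum) = 2.9957 + 1.1632 = 4.1589.
Closed form (all zeros inside, monic): I(r) = n·log(r) = 2·log(8) = 4.1589. ✓

I(r) ≈ 4.1589.


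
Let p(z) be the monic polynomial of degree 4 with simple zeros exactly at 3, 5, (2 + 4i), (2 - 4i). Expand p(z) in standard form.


The polynomial is p(z) = ∏_{α ∈ S} (z − α), where S = {3, 5, (2 + 4i), (2 - 4i)}.
Expanding the product yields: p(z) = z^4 -12·z^3 + 67·z^2 -220·z + 300.
Note conjugate pairs combine to real quadratics: (z − (2+4i))(z − (2−4i)) = z² − 4z + 20.
The resulting polynomial has degree 4 and real coefficients as required.

p(z) = z^4 -12·z^3 + 67·z^2 -220·z + 300.


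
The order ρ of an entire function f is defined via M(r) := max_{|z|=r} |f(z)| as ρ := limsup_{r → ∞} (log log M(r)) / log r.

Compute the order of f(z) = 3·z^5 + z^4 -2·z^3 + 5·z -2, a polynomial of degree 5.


|f(z)| ≤ Σ|c_k|·r^k = O(r^5) as r → ∞. Polynomial growth is O(e^{r^ε}) for every ε > 0 (since r^5/e^{r^ε} → 0), so ρ ≤ ε for all ε > 0, i.e. ρ = 0. Every nonconstant polynomial has order 0.
Therefore ρ = 0.

Order ρ = 0.


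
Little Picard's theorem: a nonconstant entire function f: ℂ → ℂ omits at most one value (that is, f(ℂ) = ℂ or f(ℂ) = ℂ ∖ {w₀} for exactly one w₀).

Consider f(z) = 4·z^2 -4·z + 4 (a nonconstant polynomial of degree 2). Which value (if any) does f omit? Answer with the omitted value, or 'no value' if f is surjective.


Little Picard bounds the complement of f(ℂ) to at most one point.
For every w ∈ ℂ, the equation p(z) − w = 0 is a nonconstant polynomial in z and hence has at least one root by the fundamental theorem of algebra. So p is surjective onto ℂ, omitting no value.

Omitted value: no value.


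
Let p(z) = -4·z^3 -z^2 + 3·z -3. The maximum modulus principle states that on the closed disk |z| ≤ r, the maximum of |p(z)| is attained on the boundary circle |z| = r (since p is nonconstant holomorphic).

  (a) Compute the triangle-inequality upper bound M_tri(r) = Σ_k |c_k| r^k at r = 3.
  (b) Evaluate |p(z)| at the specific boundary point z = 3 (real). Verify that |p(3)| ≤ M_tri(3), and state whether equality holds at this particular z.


Coefficients: c_0 = -3, c_1 = 3, c_2 = -1, c_3 = -4. Radius r = 3.
Part (a). Triangle bound: M_tri(r) = Σ_k |c_k| r^k
  = |-3|·3^0 + |3|·3^1 + |-1|·3^2 + |-4|·3^3
  = 3 + 9 + 9 + 108 = 129.
This bounds M(r) := max_{|z|=r} |p(z)| from above; equality holds iff all terms c_k z^k can be made to align in phase at a single z on |z|=r.
Part (b). At z = 3 (real, on the circle |z| = r):
  p(3) = (-3)·3^0 + (3)·3^1 + (-1)·3^2 + (-4)·3^3 = -111.
  |p(3)| = 111.
Check: |p(3)| = 111 ≤ 129 = M_tri(3). ✓ Equality does not hold at z = 3 (the coefficients have mixed signs, so the terms do not all align in phase there).

M_tri(3) = 129; |p(3)| = 111; equality at z=3: no.


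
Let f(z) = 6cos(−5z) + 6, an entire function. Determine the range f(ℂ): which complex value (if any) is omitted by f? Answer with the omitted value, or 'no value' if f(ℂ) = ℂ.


Little Picard bounds the complement of f(ℂ) to at most one point.
cos is entire and surjective onto ℂ: for every w ∈ ℂ, cos(ζ) = w has a solution ζ ∈ ℂ (e.g., via the complex inverse arccos). With ζ = −5z this gives z = ζ/(-5). Then 6·cos(−5z) takes every value in 6·ℂ = ℂ, and adding 6 is a bijection of ℂ. So f is surjective and omits no value. (Note: only on the real line is cos bounded by [−1, 1].)

Omitted value: no value.


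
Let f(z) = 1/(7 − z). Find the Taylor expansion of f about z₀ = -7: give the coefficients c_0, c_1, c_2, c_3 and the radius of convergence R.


Let w = z − z₀, so z = z₀ + w.
Then 7 − z = 7 − (z₀ + w) = (7 − z₀) − w = 14 − w.
f(z) = 1/(14 − w) = (1/(14)) · 1/(1 − w/(14)) = Σ_{n≥0} w^n / (14)^(n+1).
So c_n = 1/(14)^(n+1):
  c_0 = 1/(14)^1 = 1/14.
  c_1 = 1/(14)^2 = 1/196.
  c_2 = 1/(14)^3 = 1/2744.
  c_3 = 1/(14)^4 = 1/38416.
The series is valid for |w/d| < 1, i.e. |z − z₀| < |d|.
Radius of convergence: R = |7 − z₀| = |14| = 14 (distance from z₀ to the singularity z = 7).

c_0 = 1/14, c_1 = 1/196, c_2 = 1/2744, c_3 = 1/38416; R = 14.
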